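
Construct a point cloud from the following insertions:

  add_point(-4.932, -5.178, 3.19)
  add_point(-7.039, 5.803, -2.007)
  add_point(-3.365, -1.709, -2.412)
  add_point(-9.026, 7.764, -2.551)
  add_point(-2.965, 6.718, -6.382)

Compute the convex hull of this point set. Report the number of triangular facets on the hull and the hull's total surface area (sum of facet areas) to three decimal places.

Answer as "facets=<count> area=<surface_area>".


Points on the hull: [0, 1, 2, 3, 4] (5 of 5).

Per-facet area ½‖(b−a)×(c−a)‖:
  f1: (p1, p4, p3) → 8.3742
  f2: (p1, p0, p3) → 10.1847
  f3: (p1, p0, p4) → 35.2665
  f4: (p2, p4, p3) → 33.4921
  f5: (p2, p0, p3) → 35.2627
  f6: (p2, p0, p4) → 17.8429
Σ area = 140.423

Euler characteristic 5−9+6 = 2 ✓

facets=6 area=140.423


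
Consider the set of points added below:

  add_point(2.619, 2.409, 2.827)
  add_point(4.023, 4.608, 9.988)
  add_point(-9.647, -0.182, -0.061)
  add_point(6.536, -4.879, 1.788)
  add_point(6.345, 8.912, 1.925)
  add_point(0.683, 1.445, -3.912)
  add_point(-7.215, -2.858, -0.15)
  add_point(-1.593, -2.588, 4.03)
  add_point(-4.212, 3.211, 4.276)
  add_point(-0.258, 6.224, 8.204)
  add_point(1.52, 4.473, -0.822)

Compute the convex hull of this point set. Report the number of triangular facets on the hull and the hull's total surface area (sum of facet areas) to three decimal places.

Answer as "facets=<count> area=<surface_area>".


facets=14 area=479.308

Extreme-point indices: [1, 2, 3, 4, 5, 6, 7, 9, 10] — 9 of 11 on the boundary.

Facet areas (half cross-product norm):
  f1: (p1, p4, p3) → 58.2591
  f2: (p5, p4, p3) → 56.2180
  f3: (p7, p1, p3) → 46.9645
  f4: (p9, p4, p2) → 65.3419
  f5: (p9, p1, p4) → 22.4449
  f6: (p9, p7, p2) → 45.8817
  f7: (p9, p7, p1) → 24.1615
  f8: (p6, p5, p2) → 17.1690
  f9: (p6, p5, p3) → 50.3474
  f10: (p6, p7, p2) → 11.0099
  f11: (p6, p7, p3) → 24.8886
  f12: (p10, p4, p2) → 23.3239
  f13: (p10, p5, p2) → 24.5386
  f14: (p10, p5, p4) → 8.7586
Σ area = 479.308

Check V−E+F: 9 − 21 + 14 = 2.


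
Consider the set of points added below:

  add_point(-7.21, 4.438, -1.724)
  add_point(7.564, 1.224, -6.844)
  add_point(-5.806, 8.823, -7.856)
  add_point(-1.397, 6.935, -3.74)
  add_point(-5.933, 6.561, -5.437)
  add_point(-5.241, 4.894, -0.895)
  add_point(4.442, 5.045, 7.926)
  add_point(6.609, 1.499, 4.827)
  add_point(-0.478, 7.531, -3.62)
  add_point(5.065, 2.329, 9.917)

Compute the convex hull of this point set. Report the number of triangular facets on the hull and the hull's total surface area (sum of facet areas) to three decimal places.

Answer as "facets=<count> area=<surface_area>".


Extreme-point indices: [0, 1, 2, 4, 6, 7, 8, 9] — 8 of 10 on the boundary.

Area of each hull facet:
  f1: (p8, p2, p1) → 32.0875
  f2: (p4, p1, p0) → 32.0650
  f3: (p4, p2, p0) → 2.4678
  f4: (p4, p2, p1) → 23.9126
  f5: (p7, p1, p0) → 85.6932
  f6: (p7, p9, p0) → 41.6439
  f7: (p6, p2, p0) → 54.4712
  f8: (p6, p9, p0) → 22.7637
  f9: (p6, p8, p2) → 20.7439
  f10: (p6, p7, p9) → 8.5448
  f11: (p6, p8, p1) → 67.9617
  f12: (p6, p7, p1) → 23.1809
Σ area = 415.536

Check V−E+F: 8 − 18 + 12 = 2.

facets=12 area=415.536


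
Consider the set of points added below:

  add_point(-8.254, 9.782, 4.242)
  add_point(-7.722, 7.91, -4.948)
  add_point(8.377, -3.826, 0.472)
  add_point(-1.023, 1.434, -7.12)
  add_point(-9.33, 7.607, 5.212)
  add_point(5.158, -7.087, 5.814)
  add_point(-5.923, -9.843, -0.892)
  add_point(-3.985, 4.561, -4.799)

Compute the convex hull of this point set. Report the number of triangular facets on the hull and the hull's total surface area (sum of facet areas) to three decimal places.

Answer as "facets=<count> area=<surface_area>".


facets=10 area=667.903

Hull vertices (7/8): indices [0, 1, 2, 3, 4, 5, 6].

Per-facet area ½‖(b−a)×(c−a)‖:
  f1: (p3, p6, p2) → 85.6242
  f2: (p5, p6, p4) → 121.7949
  f3: (p5, p6, p2) → 46.3891
  f4: (p0, p5, p4) → 25.6079
  f5: (p0, p5, p2) → 75.3630
  f6: (p1, p3, p2) → 48.4993
  f7: (p1, p0, p2) → 96.4956
  f8: (p1, p0, p4) → 11.9720
  f9: (p1, p6, p4) → 91.5875
  f10: (p1, p3, p6) → 64.5691
Σ area = 667.903

Euler characteristic 7−15+10 = 2 ✓


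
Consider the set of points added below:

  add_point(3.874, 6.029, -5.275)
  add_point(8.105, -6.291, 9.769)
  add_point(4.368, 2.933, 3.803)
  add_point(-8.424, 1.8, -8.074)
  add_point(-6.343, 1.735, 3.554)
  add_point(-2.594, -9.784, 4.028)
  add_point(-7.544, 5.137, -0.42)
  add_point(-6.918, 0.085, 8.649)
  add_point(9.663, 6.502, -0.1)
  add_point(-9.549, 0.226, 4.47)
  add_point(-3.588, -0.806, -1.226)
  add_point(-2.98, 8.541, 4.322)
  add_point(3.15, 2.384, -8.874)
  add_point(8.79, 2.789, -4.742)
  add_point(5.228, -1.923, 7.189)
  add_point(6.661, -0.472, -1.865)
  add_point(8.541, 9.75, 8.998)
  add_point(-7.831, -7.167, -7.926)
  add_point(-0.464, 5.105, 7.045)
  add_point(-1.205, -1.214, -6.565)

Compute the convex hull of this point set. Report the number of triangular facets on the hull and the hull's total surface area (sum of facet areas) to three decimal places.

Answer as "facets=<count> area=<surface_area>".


facets=24 area=1204.202

Extreme-point indices: [0, 1, 3, 5, 6, 7, 8, 9, 11, 12, 13, 15, 16, 17] — 14 of 20 on the boundary.

Facet areas (half cross-product norm):
  f1: (p16, p1, p8) → 74.8707
  f2: (p13, p1, p8) → 48.7382
  f3: (p13, p17, p12) → 40.6289
  f4: (p5, p17, p9) → 75.9444
  f5: (p5, p17, p1) → 61.1098
  f6: (p7, p16, p1) → 122.2056
  f7: (p7, p5, p9) → 28.7739
  f8: (p7, p5, p1) → 73.6943
  f9: (p11, p7, p9) → 25.0056
  f10: (p11, p7, p16) → 61.7467
  f11: (p15, p17, p1) → 108.6181
  f12: (p15, p13, p1) → 19.8633
  f13: (p15, p13, p17) → 37.3940
  f14: (p3, p17, p9) → 56.5225
  f15: (p3, p17, p12) → 52.1971
  f16: (p0, p16, p8) → 31.4223
  f17: (p0, p11, p16) → 73.6975
  f18: (p0, p13, p8) → 17.5629
  f19: (p0, p13, p12) → 14.9602
  f20: (p0, p3, p12) → 29.8042
  f21: (p0, p3, p11) → 76.7095
  f22: (p6, p11, p9) → 26.6954
  f23: (p6, p3, p9) → 28.7126
  f24: (p6, p3, p11) → 17.3242
Σ area = 1204.202

Euler: V−E+F = 14−36+24 = 2.


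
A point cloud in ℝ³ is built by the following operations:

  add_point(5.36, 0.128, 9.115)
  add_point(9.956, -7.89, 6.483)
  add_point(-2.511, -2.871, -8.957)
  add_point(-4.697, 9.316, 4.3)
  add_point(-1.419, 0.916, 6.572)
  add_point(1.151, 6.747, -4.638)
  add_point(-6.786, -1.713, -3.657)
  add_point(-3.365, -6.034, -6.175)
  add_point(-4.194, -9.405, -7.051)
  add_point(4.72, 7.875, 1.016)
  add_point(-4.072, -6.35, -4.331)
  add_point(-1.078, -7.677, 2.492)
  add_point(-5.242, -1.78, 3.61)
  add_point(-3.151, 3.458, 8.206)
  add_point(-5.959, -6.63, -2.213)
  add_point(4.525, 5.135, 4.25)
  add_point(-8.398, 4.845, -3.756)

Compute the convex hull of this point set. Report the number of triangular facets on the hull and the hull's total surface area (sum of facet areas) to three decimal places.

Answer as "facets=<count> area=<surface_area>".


facets=22 area=892.591

Hull vertices (13/17): indices [0, 1, 2, 3, 5, 8, 9, 11, 12, 13, 14, 15, 16].

Triangle areas on the boundary:
  f1: (p2, p8, p16) → 35.4404
  f2: (p2, p8, p1) → 68.7333
  f3: (p5, p2, p1) → 109.6489
  f4: (p5, p9, p1) → 57.1175
  f5: (p5, p2, p16) → 48.6331
  f6: (p11, p8, p1) → 47.6767
  f7: (p11, p13, p1) → 74.4286
  f8: (p3, p13, p16) → 35.3621
  f9: (p3, p5, p16) → 44.9249
  f10: (p3, p5, p9) → 33.4987
  f11: (p0, p9, p1) → 49.3034
  f12: (p0, p13, p1) → 30.6855
  f13: (p0, p3, p13) → 27.7112
  f14: (p14, p11, p8) → 19.2614
  f15: (p14, p8, p16) → 31.4983
  f16: (p15, p3, p9) → 20.9511
  f17: (p15, p0, p9) → 2.8357
  f18: (p15, p0, p3) → 32.6438
  f19: (p12, p11, p13) → 22.7940
  f20: (p12, p14, p11) → 22.6940
  f21: (p12, p13, p16) → 37.7139
  f22: (p12, p14, p16) → 39.0341
Σ area = 892.591

Euler: V−E+F = 13−33+22 = 2.


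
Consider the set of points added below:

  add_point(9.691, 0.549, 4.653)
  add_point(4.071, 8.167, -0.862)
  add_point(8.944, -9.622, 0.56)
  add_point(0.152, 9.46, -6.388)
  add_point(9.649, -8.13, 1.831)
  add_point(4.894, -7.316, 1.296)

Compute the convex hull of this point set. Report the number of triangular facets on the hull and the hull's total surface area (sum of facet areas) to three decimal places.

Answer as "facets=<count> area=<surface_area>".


Points on the hull: [0, 1, 2, 3, 4, 5] (6 of 6).

Per-facet area ½‖(b−a)×(c−a)‖:
  f1: (p1, p0, p3) → 21.3426
  f2: (p5, p2, p3) → 36.5778
  f3: (p5, p1, p3) → 51.0386
  f4: (p5, p1, p0) → 53.2243
  f5: (p4, p0, p3) → 74.5824
  f6: (p4, p2, p3) → 22.0448
  f7: (p4, p5, p0) → 21.9861
  f8: (p4, p5, p2) → 4.8547
Σ area = 285.651

Check V−E+F: 6 − 12 + 8 = 2.

facets=8 area=285.651


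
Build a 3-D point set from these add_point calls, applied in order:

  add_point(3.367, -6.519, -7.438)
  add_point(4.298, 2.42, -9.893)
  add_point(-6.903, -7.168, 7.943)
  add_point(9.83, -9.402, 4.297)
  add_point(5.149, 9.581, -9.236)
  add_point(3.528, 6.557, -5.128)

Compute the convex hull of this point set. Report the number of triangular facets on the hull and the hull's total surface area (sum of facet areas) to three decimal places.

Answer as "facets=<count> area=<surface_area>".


Hull vertices (6/6): indices [0, 1, 2, 3, 4, 5].

Triangle areas on the boundary:
  f1: (p1, p4, p2) → 76.9113
  f2: (p1, p4, p3) → 60.2147
  f3: (p0, p3, p2) → 112.7596
  f4: (p0, p1, p2) → 82.0123
  f5: (p0, p1, p3) → 59.0378
  f6: (p5, p3, p2) → 160.4034
  f7: (p5, p4, p2) → 14.4894
  f8: (p5, p4, p3) → 35.6596
Σ area = 601.488

Euler: V−E+F = 6−12+8 = 2.

facets=8 area=601.488


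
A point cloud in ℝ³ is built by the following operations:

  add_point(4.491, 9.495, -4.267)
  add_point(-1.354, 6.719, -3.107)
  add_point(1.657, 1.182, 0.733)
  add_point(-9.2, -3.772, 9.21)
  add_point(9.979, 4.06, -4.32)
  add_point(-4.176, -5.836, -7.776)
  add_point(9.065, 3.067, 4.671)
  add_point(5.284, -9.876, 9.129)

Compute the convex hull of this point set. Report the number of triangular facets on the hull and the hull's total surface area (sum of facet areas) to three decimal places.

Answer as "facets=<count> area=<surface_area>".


facets=10 area=871.211

Extreme-point indices: [0, 1, 3, 4, 5, 6, 7] — 7 of 8 on the boundary.

Area of each hull facet:
  f1: (p5, p7, p3) → 133.2707
  f2: (p5, p7, p4) → 156.7454
  f3: (p1, p5, p3) → 113.2543
  f4: (p6, p7, p3) → 110.9706
  f5: (p6, p7, p4) → 58.0772
  f6: (p0, p6, p4) → 35.1122
  f7: (p0, p5, p4) → 66.9823
  f8: (p0, p1, p5) → 38.6930
  f9: (p0, p1, p3) → 38.7418
  f10: (p0, p6, p3) → 119.3633
Σ area = 871.211

Euler characteristic 7−15+10 = 2 ✓


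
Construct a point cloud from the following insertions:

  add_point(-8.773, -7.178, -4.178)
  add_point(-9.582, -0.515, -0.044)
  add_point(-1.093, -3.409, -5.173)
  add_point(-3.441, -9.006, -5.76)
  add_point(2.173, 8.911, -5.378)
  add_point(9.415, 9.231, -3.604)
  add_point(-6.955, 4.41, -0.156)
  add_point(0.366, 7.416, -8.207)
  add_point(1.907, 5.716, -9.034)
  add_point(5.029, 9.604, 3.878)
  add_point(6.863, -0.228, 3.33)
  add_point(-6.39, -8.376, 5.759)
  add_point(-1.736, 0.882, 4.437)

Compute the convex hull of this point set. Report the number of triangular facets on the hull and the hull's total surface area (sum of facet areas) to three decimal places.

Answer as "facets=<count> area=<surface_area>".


Hull vertices (12/13): indices [0, 1, 3, 4, 5, 6, 7, 8, 9, 10, 11, 12].

Area of each hull facet:
  f1: (p12, p9, p11) → 11.8984
  f2: (p10, p9, p5) → 42.7512
  f3: (p10, p9, p11) → 74.0069
  f4: (p10, p3, p5) → 95.0750
  f5: (p10, p11, p3) → 88.4827
  f6: (p0, p7, p1) → 59.3228
  f7: (p0, p11, p1) → 37.4382
  f8: (p0, p11, p3) → 30.1146
  f9: (p8, p3, p5) → 70.0950
  f10: (p8, p7, p5) → 12.0727
  f11: (p8, p0, p3) → 46.7179
  f12: (p8, p0, p7) → 21.2467
  f13: (p6, p7, p1) → 26.2292
  f14: (p6, p12, p9) → 43.0712
  f15: (p6, p11, p1) → 24.1535
  f16: (p6, p12, p11) → 40.0736
  f17: (p4, p6, p9) → 54.7125
  f18: (p4, p6, p7) → 20.5883
  f19: (p4, p9, p5) → 31.0627
  f20: (p4, p7, p5) → 10.0840
Σ area = 839.197

Euler characteristic 12−30+20 = 2 ✓

facets=20 area=839.197


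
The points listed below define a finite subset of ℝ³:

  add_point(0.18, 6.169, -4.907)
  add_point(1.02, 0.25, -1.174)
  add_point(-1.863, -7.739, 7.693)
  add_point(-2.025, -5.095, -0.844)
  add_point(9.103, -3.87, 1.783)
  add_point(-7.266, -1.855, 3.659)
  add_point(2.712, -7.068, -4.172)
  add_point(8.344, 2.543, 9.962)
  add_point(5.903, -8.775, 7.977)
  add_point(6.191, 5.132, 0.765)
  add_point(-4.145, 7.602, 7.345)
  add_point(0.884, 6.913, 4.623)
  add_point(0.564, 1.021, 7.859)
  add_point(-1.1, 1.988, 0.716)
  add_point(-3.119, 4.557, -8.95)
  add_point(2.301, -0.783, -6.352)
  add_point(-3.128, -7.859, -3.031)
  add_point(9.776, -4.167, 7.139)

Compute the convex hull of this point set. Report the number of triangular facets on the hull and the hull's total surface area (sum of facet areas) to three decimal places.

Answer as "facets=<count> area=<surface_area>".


14 of the 18 inputs are extreme points: [0, 2, 4, 5, 6, 7, 8, 9, 10, 11, 14, 15, 16, 17].

Triangle areas on the boundary:
  f1: (p14, p10, p5) → 77.0850
  f2: (p16, p14, p5) → 65.7805
  f3: (p2, p10, p5) → 45.9863
  f4: (p2, p16, p5) → 41.5342
  f5: (p6, p16, p14) → 40.4373
  f6: (p7, p2, p10) → 92.0514
  f7: (p0, p14, p10) → 30.3508
  f8: (p15, p6, p14) → 16.9793
  f9: (p15, p0, p14) → 19.6024
  f10: (p15, p0, p9) → 30.2974
  f11: (p8, p7, p17) → 19.3891
  f12: (p8, p7, p2) → 45.8833
  f13: (p8, p2, p16) → 41.8494
  f14: (p8, p6, p16) → 38.0086
  f15: (p11, p0, p10) → 25.1136
  f16: (p11, p0, p9) → 27.6855
  f17: (p11, p7, p10) → 26.2188
  f18: (p11, p7, p9) → 31.8414
  f19: (p4, p15, p9) → 44.5049
  f20: (p4, p7, p17) → 19.1107
  f21: (p4, p7, p9) → 42.3375
  f22: (p4, p15, p6) → 30.9188
  f23: (p4, p8, p17) → 16.3478
  f24: (p4, p8, p6) → 39.6466
Σ area = 908.961

Check V−E+F: 14 − 36 + 24 = 2.

facets=24 area=908.961


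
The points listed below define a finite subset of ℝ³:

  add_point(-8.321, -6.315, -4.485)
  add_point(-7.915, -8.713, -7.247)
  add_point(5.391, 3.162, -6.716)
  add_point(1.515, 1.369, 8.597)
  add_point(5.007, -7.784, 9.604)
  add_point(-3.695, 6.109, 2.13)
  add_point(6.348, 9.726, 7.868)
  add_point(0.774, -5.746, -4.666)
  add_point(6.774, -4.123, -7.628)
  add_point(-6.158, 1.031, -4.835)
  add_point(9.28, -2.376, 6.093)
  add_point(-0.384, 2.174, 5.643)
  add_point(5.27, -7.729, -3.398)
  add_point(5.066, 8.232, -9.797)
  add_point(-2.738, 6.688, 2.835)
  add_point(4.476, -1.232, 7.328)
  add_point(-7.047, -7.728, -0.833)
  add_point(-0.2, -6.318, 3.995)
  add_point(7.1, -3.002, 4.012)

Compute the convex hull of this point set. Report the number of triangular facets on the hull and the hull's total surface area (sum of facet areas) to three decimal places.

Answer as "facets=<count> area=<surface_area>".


facets=22 area=1089.892

13 of the 19 inputs are extreme points: [0, 1, 3, 4, 5, 6, 8, 9, 10, 12, 13, 14, 16].

Triangle areas on the boundary:
  f1: (p13, p6, p10) → 109.4248
  f2: (p8, p13, p10) → 88.7601
  f3: (p4, p6, p10) → 42.6793
  f4: (p3, p4, p6) → 36.9065
  f5: (p1, p8, p13) → 96.0826
  f6: (p1, p9, p0) → 11.6960
  f7: (p1, p9, p13) → 61.1424
  f8: (p12, p8, p10) → 32.5989
  f9: (p12, p4, p10) → 44.4504
  f10: (p12, p1, p8) → 39.4883
  f11: (p12, p1, p4) → 86.4670
  f12: (p5, p9, p13) → 62.0298
  f13: (p5, p9, p0) → 27.8707
  f14: (p16, p1, p0) → 6.9183
  f15: (p16, p1, p4) → 35.0503
  f16: (p16, p3, p4) → 73.8845
  f17: (p16, p5, p0) → 29.8583
  f18: (p16, p5, p3) → 68.0026
  f19: (p14, p3, p6) → 40.8337
  f20: (p14, p5, p3) → 5.3289
  f21: (p14, p13, p6) → 80.5531
  f22: (p14, p5, p13) → 9.8651
Σ area = 1089.892

Check V−E+F: 13 − 33 + 22 = 2.


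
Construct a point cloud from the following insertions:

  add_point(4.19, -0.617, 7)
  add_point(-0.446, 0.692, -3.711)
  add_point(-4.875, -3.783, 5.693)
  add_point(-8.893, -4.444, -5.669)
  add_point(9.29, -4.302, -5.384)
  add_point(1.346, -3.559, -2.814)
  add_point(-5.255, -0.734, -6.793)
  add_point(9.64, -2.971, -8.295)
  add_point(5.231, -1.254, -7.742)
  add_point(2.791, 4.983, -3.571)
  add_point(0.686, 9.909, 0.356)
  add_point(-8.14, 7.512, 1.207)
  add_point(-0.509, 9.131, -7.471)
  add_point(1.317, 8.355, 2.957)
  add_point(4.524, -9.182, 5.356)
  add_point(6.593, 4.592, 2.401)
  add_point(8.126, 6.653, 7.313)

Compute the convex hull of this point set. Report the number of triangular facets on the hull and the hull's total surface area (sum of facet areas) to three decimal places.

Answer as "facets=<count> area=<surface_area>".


12 of the 17 inputs are extreme points: [0, 2, 3, 4, 6, 7, 10, 11, 12, 13, 14, 16].

Area of each hull facet:
  f1: (p4, p7, p3) → 29.1383
  f2: (p4, p14, p3) → 107.7395
  f3: (p2, p14, p3) → 63.6591
  f4: (p6, p7, p3) → 32.4499
  f5: (p6, p12, p3) → 10.1971
  f6: (p6, p12, p7) → 79.2141
  f7: (p11, p2, p3) → 70.4687
  f8: (p11, p12, p3) → 78.7140
  f9: (p11, p12, p10) → 36.4247
  f10: (p16, p4, p14) → 97.3644
  f11: (p16, p4, p7) → 24.5486
  f12: (p16, p11, p2) → 99.7300
  f13: (p16, p12, p10) → 29.7500
  f14: (p16, p12, p7) → 126.2350
  f15: (p0, p2, p14) → 40.2018
  f16: (p0, p16, p14) → 18.9426
  f17: (p0, p16, p2) → 27.0819
  f18: (p13, p11, p10) → 14.2124
  f19: (p13, p16, p10) → 8.9404
  f20: (p13, p16, p11) → 18.5627
Σ area = 1013.575

Check V−E+F: 12 − 30 + 20 = 2.

facets=20 area=1013.575


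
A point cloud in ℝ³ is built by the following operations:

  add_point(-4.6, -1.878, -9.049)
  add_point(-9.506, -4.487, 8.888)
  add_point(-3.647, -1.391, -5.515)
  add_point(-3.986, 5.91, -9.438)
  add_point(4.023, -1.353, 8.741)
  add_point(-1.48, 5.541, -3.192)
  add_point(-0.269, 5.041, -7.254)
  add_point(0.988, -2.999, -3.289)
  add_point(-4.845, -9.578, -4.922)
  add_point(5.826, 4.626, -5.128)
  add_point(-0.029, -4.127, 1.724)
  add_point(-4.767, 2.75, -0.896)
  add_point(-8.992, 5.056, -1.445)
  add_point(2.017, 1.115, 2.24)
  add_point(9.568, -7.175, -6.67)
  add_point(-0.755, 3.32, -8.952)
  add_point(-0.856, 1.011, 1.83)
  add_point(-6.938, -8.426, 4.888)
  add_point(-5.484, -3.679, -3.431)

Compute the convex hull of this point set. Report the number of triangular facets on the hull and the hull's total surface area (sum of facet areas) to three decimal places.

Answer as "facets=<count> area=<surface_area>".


Points on the hull: [0, 1, 3, 4, 5, 8, 9, 12, 14, 15, 17] (11 of 19).

Facet areas (half cross-product norm):
  f1: (p17, p8, p1) → 19.1647
  f2: (p17, p8, p14) → 70.8750
  f3: (p17, p4, p1) → 41.2986
  f4: (p17, p4, p14) → 116.5320
  f5: (p0, p8, p14) → 62.6223
  f6: (p12, p4, p1) → 95.8341
  f7: (p12, p0, p3) → 36.4756
  f8: (p12, p8, p1) → 97.3467
  f9: (p12, p0, p8) → 47.7601
  f10: (p9, p4, p14) → 92.4771
  f11: (p15, p9, p14) → 48.1438
  f12: (p15, p9, p3) → 12.7190
  f13: (p15, p0, p14) → 47.6041
  f14: (p15, p0, p3) → 13.4710
  f15: (p5, p12, p3) → 25.7539
  f16: (p5, p9, p3) → 25.4471
  f17: (p5, p12, p4) → 56.6924
  f18: (p5, p9, p4) → 55.2625
Σ area = 965.480

Euler characteristic 11−27+18 = 2 ✓

facets=18 area=965.480


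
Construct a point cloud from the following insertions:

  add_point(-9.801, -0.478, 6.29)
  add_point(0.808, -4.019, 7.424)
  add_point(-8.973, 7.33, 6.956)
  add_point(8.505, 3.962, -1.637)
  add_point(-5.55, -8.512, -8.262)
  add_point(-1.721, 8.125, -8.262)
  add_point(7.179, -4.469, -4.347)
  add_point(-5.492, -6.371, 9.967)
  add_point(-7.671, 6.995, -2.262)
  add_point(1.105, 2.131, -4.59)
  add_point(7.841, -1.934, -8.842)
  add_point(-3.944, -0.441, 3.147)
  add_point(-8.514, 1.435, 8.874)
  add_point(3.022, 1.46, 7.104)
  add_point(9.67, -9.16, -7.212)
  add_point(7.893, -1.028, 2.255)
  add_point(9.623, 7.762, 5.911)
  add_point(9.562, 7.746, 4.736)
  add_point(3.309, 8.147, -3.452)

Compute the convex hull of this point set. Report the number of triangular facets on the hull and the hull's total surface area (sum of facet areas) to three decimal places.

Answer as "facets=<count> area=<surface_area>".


facets=26 area=1289.317

15 of the 19 inputs are extreme points: [0, 1, 2, 3, 4, 5, 7, 8, 10, 12, 14, 15, 16, 17, 18].

Area of each hull facet:
  f1: (p4, p7, p0) → 69.8590
  f2: (p4, p7, p14) → 139.8250
  f3: (p8, p4, p0) → 92.0704
  f4: (p5, p8, p4) → 69.7377
  f5: (p2, p8, p0) → 36.5018
  f6: (p2, p16, p18) → 90.5097
  f7: (p2, p5, p18) → 55.7862
  f8: (p2, p5, p8) → 24.3860
  f9: (p1, p7, p14) → 49.8589
  f10: (p1, p16, p7) → 30.5119
  f11: (p10, p4, p14) → 55.6839
  f12: (p10, p5, p4) → 98.9234
  f13: (p10, p5, p18) → 42.7591
  f14: (p10, p3, p18) → 32.0092
  f15: (p12, p16, p7) → 82.0286
  f16: (p12, p2, p16) → 57.8702
  f17: (p12, p7, p0) → 14.0274
  f18: (p12, p2, p0) → 10.3752
  f19: (p17, p16, p18) → 3.4377
  f20: (p17, p3, p18) → 25.8753
  f21: (p17, p16, p14) → 9.8595
  f22: (p17, p10, p14) → 59.9278
  f23: (p17, p10, p3) → 5.7361
  f24: (p15, p16, p14) → 32.6543
  f25: (p15, p1, p14) → 55.3634
  f26: (p15, p1, p16) → 43.7394
Σ area = 1289.317

Euler characteristic 15−39+26 = 2 ✓


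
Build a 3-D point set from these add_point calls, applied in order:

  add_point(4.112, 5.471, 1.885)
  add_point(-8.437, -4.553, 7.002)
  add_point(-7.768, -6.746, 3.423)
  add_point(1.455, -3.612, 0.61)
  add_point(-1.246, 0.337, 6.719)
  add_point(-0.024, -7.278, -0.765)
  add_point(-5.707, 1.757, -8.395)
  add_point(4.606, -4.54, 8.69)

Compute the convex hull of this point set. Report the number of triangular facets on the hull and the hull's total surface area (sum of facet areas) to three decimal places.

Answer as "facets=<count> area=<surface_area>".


facets=12 area=506.857

8 of the 8 inputs are extreme points: [0, 1, 2, 3, 4, 5, 6, 7].

Area of each hull facet:
  f1: (p6, p0, p1) → 111.4802
  f2: (p5, p6, p0) → 82.1989
  f3: (p4, p7, p1) → 33.0710
  f4: (p4, p0, p1) → 20.6899
  f5: (p4, p0, p7) → 34.8065
  f6: (p2, p6, p1) → 28.6344
  f7: (p2, p5, p6) → 57.2432
  f8: (p2, p7, p1) → 27.9187
  f9: (p2, p5, p7) → 47.9013
  f10: (p3, p0, p7) → 41.3284
  f11: (p3, p5, p7) → 17.1734
  f12: (p3, p5, p0) → 4.4113
Σ area = 506.857

Check V−E+F: 8 − 18 + 12 = 2.


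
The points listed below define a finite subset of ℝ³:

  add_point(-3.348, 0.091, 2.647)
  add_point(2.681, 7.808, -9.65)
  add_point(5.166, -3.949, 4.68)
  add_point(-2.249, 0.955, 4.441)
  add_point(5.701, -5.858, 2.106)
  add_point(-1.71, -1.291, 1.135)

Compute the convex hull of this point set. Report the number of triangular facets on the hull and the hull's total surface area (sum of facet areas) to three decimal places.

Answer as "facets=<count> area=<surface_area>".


Points on the hull: [0, 1, 2, 3, 4, 5] (6 of 6).

Area of each hull facet:
  f1: (p2, p4, p0) → 15.2612
  f2: (p2, p1, p4) → 29.6650
  f3: (p3, p1, p0) → 17.3306
  f4: (p3, p2, p0) → 9.8775
  f5: (p3, p2, p1) → 73.0409
  f6: (p5, p4, p0) → 7.7359
  f7: (p5, p1, p0) → 18.5942
  f8: (p5, p1, p4) → 63.9840
Σ area = 235.489

Euler characteristic 6−12+8 = 2 ✓

facets=8 area=235.489


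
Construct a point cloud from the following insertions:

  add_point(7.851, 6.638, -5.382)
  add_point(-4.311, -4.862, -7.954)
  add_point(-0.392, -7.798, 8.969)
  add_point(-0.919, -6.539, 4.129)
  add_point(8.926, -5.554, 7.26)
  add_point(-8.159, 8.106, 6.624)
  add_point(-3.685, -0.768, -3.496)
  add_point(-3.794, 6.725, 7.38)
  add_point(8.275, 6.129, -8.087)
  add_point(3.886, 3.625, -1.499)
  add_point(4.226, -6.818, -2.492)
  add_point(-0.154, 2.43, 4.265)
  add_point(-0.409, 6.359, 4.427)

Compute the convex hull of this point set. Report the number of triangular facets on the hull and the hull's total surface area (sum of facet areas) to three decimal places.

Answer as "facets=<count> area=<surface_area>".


facets=14 area=883.711

Extreme-point indices: [0, 1, 2, 4, 5, 7, 8, 10, 12] — 9 of 13 on the boundary.

Area of each hull facet:
  f1: (p1, p8, p5) → 159.6394
  f2: (p1, p2, p5) → 146.0196
  f3: (p10, p8, p4) → 79.3894
  f4: (p10, p1, p8) → 74.9767
  f5: (p10, p2, p4) → 50.8948
  f6: (p10, p1, p2) → 62.7280
  f7: (p7, p12, p4) → 31.8372
  f8: (p7, p2, p5) → 29.7544
  f9: (p7, p2, p4) → 72.9971
  f10: (p0, p8, p4) → 20.2682
  f11: (p0, p12, p4) → 96.0347
  f12: (p0, p8, p5) → 19.5047
  f13: (p0, p7, p5) → 34.3548
  f14: (p0, p7, p12) → 5.3120
Σ area = 883.711

Check V−E+F: 9 − 21 + 14 = 2.


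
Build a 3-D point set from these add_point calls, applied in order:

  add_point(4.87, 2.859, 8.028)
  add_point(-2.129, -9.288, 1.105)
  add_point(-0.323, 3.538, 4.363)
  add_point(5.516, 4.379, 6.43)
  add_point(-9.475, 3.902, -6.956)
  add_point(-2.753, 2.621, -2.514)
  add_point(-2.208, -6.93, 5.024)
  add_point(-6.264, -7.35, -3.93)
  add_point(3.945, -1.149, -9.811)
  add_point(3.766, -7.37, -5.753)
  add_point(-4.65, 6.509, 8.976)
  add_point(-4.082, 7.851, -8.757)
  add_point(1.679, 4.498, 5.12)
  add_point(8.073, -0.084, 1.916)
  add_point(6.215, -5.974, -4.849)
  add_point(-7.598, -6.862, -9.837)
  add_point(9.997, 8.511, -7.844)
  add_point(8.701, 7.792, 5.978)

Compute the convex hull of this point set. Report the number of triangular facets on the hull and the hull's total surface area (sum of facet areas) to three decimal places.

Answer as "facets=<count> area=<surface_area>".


facets=24 area=1197.997

Hull vertices (14/18): indices [0, 1, 4, 6, 7, 8, 9, 10, 11, 13, 14, 15, 16, 17].

Per-facet area ½‖(b−a)×(c−a)‖:
  f1: (p11, p15, p4) → 36.6725
  f2: (p11, p10, p4) → 58.1967
  f3: (p11, p17, p16) → 98.1231
  f4: (p11, p17, p10) → 118.2105
  f5: (p7, p15, p1) → 9.9342
  f6: (p7, p10, p4) → 100.3621
  f7: (p7, p15, p4) → 34.0118
  f8: (p0, p17, p10) → 32.0721
  f9: (p8, p14, p16) → 40.5131
  f10: (p8, p11, p16) → 67.0342
  f11: (p8, p11, p15) → 75.1836
  f12: (p9, p15, p1) → 52.5344
  f13: (p9, p14, p1) → 12.5482
  f14: (p9, p8, p15) → 44.0178
  f15: (p9, p8, p14) → 10.6537
  f16: (p6, p7, p1) → 13.6633
  f17: (p6, p7, p10) → 68.1971
  f18: (p6, p0, p10) → 62.0820
  f19: (p6, p14, p1) → 23.2739
  f20: (p13, p0, p17) → 24.1153
  f21: (p13, p17, p16) → 56.5354
  f22: (p13, p14, p16) → 59.9218
  f23: (p13, p6, p14) → 55.0859
  f24: (p13, p6, p0) → 45.0548
Σ area = 1197.997

Euler: V−E+F = 14−36+24 = 2.


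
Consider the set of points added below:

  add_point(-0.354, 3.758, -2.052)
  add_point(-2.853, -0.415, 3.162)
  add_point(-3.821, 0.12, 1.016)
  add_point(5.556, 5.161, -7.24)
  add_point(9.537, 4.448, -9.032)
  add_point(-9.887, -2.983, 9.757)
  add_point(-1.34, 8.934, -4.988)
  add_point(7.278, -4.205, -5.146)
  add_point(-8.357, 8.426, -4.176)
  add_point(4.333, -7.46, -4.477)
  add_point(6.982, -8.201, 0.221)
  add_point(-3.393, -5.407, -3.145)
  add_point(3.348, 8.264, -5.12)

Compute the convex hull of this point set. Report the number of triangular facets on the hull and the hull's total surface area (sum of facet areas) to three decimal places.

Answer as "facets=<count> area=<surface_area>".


facets=14 area=799.193

Points on the hull: [4, 5, 6, 7, 8, 9, 10, 11, 12] (9 of 13).

Triangle areas on the boundary:
  f1: (p11, p10, p5) → 81.0110
  f2: (p12, p10, p5) → 170.8167
  f3: (p12, p10, p4) → 65.5256
  f4: (p12, p6, p5) → 46.2288
  f5: (p12, p6, p4) → 11.1846
  f6: (p8, p6, p5) → 62.4644
  f7: (p8, p11, p5) → 104.6518
  f8: (p8, p6, p4) → 21.1171
  f9: (p8, p11, p4) → 121.2178
  f10: (p9, p11, p4) → 54.7233
  f11: (p9, p11, p10) → 20.6105
  f12: (p7, p10, p4) → 16.7167
  f13: (p7, p9, p4) → 10.8906
  f14: (p7, p9, p10) → 12.0341
Σ area = 799.193

Euler characteristic 9−21+14 = 2 ✓


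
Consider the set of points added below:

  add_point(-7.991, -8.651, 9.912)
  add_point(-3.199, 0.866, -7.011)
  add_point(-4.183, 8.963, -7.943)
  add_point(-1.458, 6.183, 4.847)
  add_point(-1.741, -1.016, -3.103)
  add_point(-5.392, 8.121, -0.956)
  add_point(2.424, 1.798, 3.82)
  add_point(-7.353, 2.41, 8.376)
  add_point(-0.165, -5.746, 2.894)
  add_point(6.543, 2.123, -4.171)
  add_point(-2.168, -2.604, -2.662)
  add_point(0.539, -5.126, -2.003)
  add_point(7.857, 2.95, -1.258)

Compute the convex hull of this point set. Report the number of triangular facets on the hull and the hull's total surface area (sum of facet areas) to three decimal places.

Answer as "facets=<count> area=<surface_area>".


11 of the 13 inputs are extreme points: [0, 1, 2, 3, 5, 6, 7, 8, 9, 11, 12].

Triangle areas on the boundary:
  f1: (p1, p2, p0) → 69.2636
  f2: (p3, p2, p12) → 74.3778
  f3: (p11, p1, p0) → 60.4872
  f4: (p6, p12, p0) → 33.6005
  f5: (p6, p3, p12) → 19.6869
  f6: (p7, p2, p0) → 86.6515
  f7: (p7, p6, p0) → 60.3354
  f8: (p7, p6, p3) → 22.7641
  f9: (p8, p12, p0) → 35.2388
  f10: (p8, p11, p0) → 17.4630
  f11: (p8, p11, p12) → 27.0381
  f12: (p9, p11, p12) → 15.4861
  f13: (p9, p11, p1) → 38.6611
  f14: (p9, p2, p12) → 19.6280
  f15: (p9, p1, p2) → 41.9596
  f16: (p5, p3, p2) → 18.0092
  f17: (p5, p7, p2) → 16.2815
  f18: (p5, p7, p3) → 28.4142
Σ area = 685.347

Euler characteristic 11−27+18 = 2 ✓

facets=18 area=685.347


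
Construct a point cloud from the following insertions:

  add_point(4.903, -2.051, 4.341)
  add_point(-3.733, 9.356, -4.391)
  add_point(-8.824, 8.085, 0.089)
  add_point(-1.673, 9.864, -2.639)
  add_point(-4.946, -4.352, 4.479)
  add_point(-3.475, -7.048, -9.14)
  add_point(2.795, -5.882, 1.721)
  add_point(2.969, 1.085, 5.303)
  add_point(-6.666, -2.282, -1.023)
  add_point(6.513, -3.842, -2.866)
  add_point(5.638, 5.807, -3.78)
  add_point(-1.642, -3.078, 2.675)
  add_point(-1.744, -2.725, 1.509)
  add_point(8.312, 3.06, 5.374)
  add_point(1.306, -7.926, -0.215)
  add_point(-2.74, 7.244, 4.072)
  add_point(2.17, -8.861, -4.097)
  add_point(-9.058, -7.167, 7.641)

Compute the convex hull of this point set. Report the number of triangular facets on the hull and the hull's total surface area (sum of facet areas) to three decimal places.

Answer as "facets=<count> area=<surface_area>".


facets=22 area=913.872

Points on the hull: [0, 1, 2, 3, 5, 6, 9, 10, 13, 14, 15, 16, 17] (13 of 18).

Triangle areas on the boundary:
  f1: (p16, p5, p17) → 63.4555
  f2: (p15, p13, p17) → 95.8820
  f3: (p15, p3, p13) → 43.1121
  f4: (p9, p6, p16) → 18.3587
  f5: (p9, p16, p5) → 23.9430
  f6: (p2, p15, p3) → 24.1797
  f7: (p2, p1, p3) → 9.3492
  f8: (p2, p15, p17) → 58.7448
  f9: (p2, p5, p17) → 135.7904
  f10: (p2, p1, p5) → 58.9144
  f11: (p14, p16, p17) → 17.4612
  f12: (p14, p6, p17) → 20.7339
  f13: (p14, p6, p16) → 5.0753
  f14: (p0, p9, p13) → 23.0083
  f15: (p0, p9, p6) → 15.8182
  f16: (p0, p13, p17) → 31.8451
  f17: (p0, p6, p17) → 33.1547
  f18: (p10, p1, p5) → 80.7259
  f19: (p10, p9, p5) → 58.9025
  f20: (p10, p1, p3) → 10.2243
  f21: (p10, p3, p13) → 40.6317
  f22: (p10, p9, p13) → 44.5613
Σ area = 913.872

Euler characteristic 13−33+22 = 2 ✓


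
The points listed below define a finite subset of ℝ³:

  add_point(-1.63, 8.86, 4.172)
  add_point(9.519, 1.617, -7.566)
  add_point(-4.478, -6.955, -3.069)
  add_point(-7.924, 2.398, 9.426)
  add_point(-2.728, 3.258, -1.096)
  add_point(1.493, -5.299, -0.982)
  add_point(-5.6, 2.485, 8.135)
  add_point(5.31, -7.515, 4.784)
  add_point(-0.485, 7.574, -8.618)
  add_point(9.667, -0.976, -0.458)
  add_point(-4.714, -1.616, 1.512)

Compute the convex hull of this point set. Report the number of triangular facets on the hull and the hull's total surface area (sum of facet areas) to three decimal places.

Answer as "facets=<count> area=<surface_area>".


Points on the hull: [0, 1, 2, 3, 6, 7, 8, 9] (8 of 11).

Facet areas (half cross-product norm):
  f1: (p8, p0, p3) → 58.6970
  f2: (p2, p8, p3) → 125.5807
  f3: (p7, p0, p9) → 73.9033
  f4: (p7, p2, p3) → 95.9323
  f5: (p1, p2, p8) → 90.1220
  f6: (p1, p0, p9) → 59.2542
  f7: (p1, p8, p0) → 75.3834
  f8: (p1, p7, p9) → 23.6630
  f9: (p1, p7, p2) → 95.2774
  f10: (p6, p0, p3) → 8.4889
  f11: (p6, p7, p3) → 14.1337
  f12: (p6, p7, p0) → 64.3271
Σ area = 784.763

Check V−E+F: 8 − 18 + 12 = 2.

facets=12 area=784.763


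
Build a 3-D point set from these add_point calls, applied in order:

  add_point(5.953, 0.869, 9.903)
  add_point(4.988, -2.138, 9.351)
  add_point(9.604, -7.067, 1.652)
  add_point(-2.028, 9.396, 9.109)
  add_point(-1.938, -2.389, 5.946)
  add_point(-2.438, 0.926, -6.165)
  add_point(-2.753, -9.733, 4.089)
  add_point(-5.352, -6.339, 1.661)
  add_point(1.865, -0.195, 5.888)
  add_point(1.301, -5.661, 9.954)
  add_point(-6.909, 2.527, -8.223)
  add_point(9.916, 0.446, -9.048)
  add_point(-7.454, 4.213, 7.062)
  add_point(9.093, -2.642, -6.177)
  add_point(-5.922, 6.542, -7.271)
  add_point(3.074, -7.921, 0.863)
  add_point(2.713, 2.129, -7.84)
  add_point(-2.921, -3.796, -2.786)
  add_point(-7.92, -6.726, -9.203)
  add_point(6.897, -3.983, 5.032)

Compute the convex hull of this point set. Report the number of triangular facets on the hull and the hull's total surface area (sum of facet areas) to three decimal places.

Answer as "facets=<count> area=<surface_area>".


facets=24 area=1181.697

Points on the hull: [0, 1, 2, 3, 6, 7, 9, 10, 11, 12, 13, 14, 15, 18] (14 of 20).

Triangle areas on the boundary:
  f1: (p14, p3, p11) → 145.4960
  f2: (p12, p9, p3) → 52.5259
  f3: (p12, p14, p3) → 56.6077
  f4: (p10, p11, p18) → 79.4161
  f5: (p10, p14, p11) → 35.8124
  f6: (p10, p12, p18) → 70.4264
  f7: (p10, p12, p14) → 30.9440
  f8: (p13, p11, p18) → 37.0721
  f9: (p13, p2, p18) → 79.6480
  f10: (p13, p2, p11) → 7.4401
  f11: (p6, p2, p9) → 47.4247
  f12: (p6, p12, p9) → 55.1220
  f13: (p0, p9, p3) → 45.9989
  f14: (p0, p3, p11) → 112.8987
  f15: (p0, p2, p11) → 77.1477
  f16: (p15, p2, p18) → 30.1746
  f17: (p15, p6, p18) → 49.4684
  f18: (p15, p6, p2) → 13.4455
  f19: (p7, p12, p18) → 60.8135
  f20: (p7, p6, p18) → 22.4069
  f21: (p7, p6, p12) → 26.0278
  f22: (p1, p2, p9) → 26.2062
  f23: (p1, p0, p9) → 4.4739
  f24: (p1, p0, p2) → 14.6992
Σ area = 1181.697

Euler characteristic 14−36+24 = 2 ✓


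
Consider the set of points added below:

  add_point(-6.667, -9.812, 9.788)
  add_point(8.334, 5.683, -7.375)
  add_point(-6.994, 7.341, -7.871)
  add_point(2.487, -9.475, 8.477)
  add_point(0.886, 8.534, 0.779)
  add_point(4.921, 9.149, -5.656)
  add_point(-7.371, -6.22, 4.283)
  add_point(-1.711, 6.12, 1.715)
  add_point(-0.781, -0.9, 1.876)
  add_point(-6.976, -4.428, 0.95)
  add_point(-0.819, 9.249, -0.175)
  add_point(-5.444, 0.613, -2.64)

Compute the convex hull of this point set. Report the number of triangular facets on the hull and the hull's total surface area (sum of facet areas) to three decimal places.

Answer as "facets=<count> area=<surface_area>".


Hull vertices (10/12): indices [0, 1, 2, 3, 4, 5, 6, 7, 9, 10].

Area of each hull facet:
  f1: (p9, p2, p6) → 12.0718
  f2: (p9, p2, p1) → 112.7916
  f3: (p9, p3, p1) → 131.0693
  f4: (p5, p2, p1) → 27.6606
  f5: (p5, p10, p2) → 39.7331
  f6: (p0, p2, p6) → 17.2672
  f7: (p0, p9, p6) → 2.8312
  f8: (p0, p9, p3) → 47.6103
  f9: (p4, p5, p10) → 7.9255
  f10: (p4, p0, p3) → 90.9157
  f11: (p4, p3, p1) → 112.0636
  f12: (p4, p5, p1) → 16.0486
  f13: (p7, p4, p10) → 3.7059
  f14: (p7, p4, p0) → 16.9746
  f15: (p7, p10, p2) → 18.8453
  f16: (p7, p0, p2) → 95.7589
Σ area = 753.273

Check V−E+F: 10 − 24 + 16 = 2.

facets=16 area=753.273


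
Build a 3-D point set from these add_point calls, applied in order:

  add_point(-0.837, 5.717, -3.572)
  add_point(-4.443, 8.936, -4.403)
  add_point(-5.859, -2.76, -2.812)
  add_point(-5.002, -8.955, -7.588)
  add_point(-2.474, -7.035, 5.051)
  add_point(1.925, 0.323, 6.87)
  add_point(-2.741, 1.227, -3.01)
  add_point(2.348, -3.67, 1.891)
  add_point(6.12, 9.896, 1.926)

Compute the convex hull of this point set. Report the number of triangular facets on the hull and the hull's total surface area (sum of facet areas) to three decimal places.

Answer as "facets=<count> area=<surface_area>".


Hull vertices (8/9): indices [0, 1, 2, 3, 4, 5, 7, 8].

Facet areas (half cross-product norm):
  f1: (p1, p3, p2) → 34.2822
  f2: (p1, p5, p8) → 70.5350
  f3: (p4, p3, p2) → 37.4264
  f4: (p4, p1, p2) → 49.0133
  f5: (p4, p1, p5) → 67.7325
  f6: (p7, p3, p8) → 77.6411
  f7: (p7, p5, p8) → 36.5014
  f8: (p7, p4, p3) → 42.1727
  f9: (p7, p4, p5) → 21.2386
  f10: (p0, p3, p8) → 53.0922
  f11: (p0, p1, p8) → 22.6330
  f12: (p0, p1, p3) → 35.8820
Σ area = 548.150

Euler characteristic 8−18+12 = 2 ✓

facets=12 area=548.150


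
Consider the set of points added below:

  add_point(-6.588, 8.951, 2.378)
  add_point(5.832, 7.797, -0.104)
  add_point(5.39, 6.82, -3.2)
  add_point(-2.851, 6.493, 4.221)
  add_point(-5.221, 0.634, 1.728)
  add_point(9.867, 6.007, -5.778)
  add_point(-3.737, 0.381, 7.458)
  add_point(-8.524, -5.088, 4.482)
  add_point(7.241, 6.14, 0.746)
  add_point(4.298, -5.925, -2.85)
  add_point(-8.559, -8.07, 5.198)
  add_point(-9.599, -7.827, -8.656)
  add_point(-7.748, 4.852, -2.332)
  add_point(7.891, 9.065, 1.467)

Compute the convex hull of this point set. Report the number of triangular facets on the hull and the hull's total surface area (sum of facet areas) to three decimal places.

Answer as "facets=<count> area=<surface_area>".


facets=18 area=913.101

Hull vertices (11/14): indices [0, 3, 5, 6, 7, 8, 9, 10, 11, 12, 13].

Triangle areas on the boundary:
  f1: (p0, p13, p5) → 56.1764
  f2: (p9, p5, p11) → 93.5813
  f3: (p9, p10, p11) → 94.3109
  f4: (p7, p10, p11) → 20.6372
  f5: (p6, p9, p10) → 69.9633
  f6: (p6, p7, p10) → 9.6748
  f7: (p6, p7, p0) → 39.6725
  f8: (p12, p7, p11) → 75.2618
  f9: (p12, p7, p0) → 38.0480
  f10: (p12, p5, p11) → 127.8694
  f11: (p12, p0, p5) → 56.9369
  f12: (p3, p0, p13) → 23.4872
  f13: (p3, p6, p13) → 35.8269
  f14: (p3, p6, p0) → 14.3645
  f15: (p8, p6, p13) → 19.5011
  f16: (p8, p6, p9) → 82.4461
  f17: (p8, p13, p5) → 10.7058
  f18: (p8, p9, p5) → 44.6366
Σ area = 913.101

Euler: V−E+F = 11−27+18 = 2.


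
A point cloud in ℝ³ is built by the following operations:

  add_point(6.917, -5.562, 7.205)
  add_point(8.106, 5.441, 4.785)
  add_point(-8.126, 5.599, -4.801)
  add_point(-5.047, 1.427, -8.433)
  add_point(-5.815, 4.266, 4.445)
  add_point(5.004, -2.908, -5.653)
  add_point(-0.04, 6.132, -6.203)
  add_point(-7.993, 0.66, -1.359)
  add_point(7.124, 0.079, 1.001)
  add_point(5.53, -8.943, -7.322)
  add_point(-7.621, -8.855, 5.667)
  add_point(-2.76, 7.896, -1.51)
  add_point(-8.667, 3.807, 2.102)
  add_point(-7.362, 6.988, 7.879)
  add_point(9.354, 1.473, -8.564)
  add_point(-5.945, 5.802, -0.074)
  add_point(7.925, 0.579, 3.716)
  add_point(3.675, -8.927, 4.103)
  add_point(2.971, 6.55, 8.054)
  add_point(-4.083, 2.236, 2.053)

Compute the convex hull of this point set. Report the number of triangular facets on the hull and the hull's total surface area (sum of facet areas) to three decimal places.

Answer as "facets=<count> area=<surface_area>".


facets=26 area=1152.060

Points on the hull: [0, 1, 2, 3, 6, 7, 9, 10, 11, 12, 13, 14, 16, 17, 18] (15 of 20).

Area of each hull facet:
  f1: (p3, p9, p14) → 75.4179
  f2: (p3, p10, p9) → 122.0833
  f3: (p11, p1, p18) → 34.7439
  f4: (p7, p10, p12) → 27.8092
  f5: (p7, p3, p10) → 35.9869
  f6: (p0, p1, p18) → 35.0357
  f7: (p0, p9, p14) → 82.8654
  f8: (p6, p3, p14) → 37.5307
  f9: (p6, p1, p14) → 68.5113
  f10: (p6, p11, p1) → 36.4273
  f11: (p13, p11, p18) → 49.2815
  f12: (p13, p0, p18) → 61.9061
  f13: (p13, p0, p10) → 116.1445
  f14: (p13, p10, p12) → 43.4003
  f15: (p17, p10, p9) → 63.0791
  f16: (p17, p0, p9) → 28.9187
  f17: (p17, p0, p10) → 27.8249
  f18: (p16, p1, p14) → 30.5773
  f19: (p16, p0, p14) → 36.5473
  f20: (p16, p0, p1) → 11.9463
  f21: (p2, p6, p3) → 22.0207
  f22: (p2, p6, p11) → 18.9526
  f23: (p2, p13, p11) → 35.1039
  f24: (p2, p7, p12) → 14.1072
  f25: (p2, p7, p3) → 18.5787
  f26: (p2, p13, p12) → 17.2598
Σ area = 1152.060

Euler: V−E+F = 15−39+26 = 2.
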